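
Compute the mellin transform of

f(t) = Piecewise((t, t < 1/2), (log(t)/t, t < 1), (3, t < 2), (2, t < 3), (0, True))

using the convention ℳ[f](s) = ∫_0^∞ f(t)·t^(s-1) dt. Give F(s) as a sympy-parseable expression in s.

decompose at 1/2, 1, 2; ℳ[f](s) sums the 4 pieces' integrals
[0, 1/2) adds the kernel integral of t
on [1/2, 1): add ∫ log(t)/t·t^(s-1) dt
on [1, 2): add ∫ 3·t^(s-1) dt
for t in [2, 3): the term is ∫ 2·t^(s-1)

(2*2**(2*s)*(s + 1)*(s**2 - 2*s + 1) - 2*2**s*s*(s + 1) - 6*2**s*(s + 1)*(s**2 - 2*s + 1) + 4*6**s*(s + 1)*(s**2 - 2*s + 1) + 4*s**2*(s + 1)*log(2) - 4*s*(s + 1)*log(2) + 4*s*(s + 1) + s*(s**2 - 2*s + 1))/(2*2**s*s*(s + 1)*(s**2 - 2*s + 1))
  Re(s) > -1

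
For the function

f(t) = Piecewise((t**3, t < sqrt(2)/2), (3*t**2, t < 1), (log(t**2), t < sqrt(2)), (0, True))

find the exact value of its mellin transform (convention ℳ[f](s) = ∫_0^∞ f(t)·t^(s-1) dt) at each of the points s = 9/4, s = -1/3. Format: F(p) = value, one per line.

F(9/4) = -64*2**(1/8)/81 - 3*2**(7/8)/34 + 2**(3/8)/42 + 8*2**(1/8)*log(2)/9 + 1516/1377
F(-1/3) = -9*2**(5/6) - 3*2**(5/6)*log(2)/2 - 9*2**(1/6)/10 + 3*2**(2/3)/32 + 99/5

invert the power substitution to get t**(3/2) on [0, 1/2); 3*t on [1/2, 1); log(t) on [1, 2)
integrate the 3 segments split at sqrt(2)/2, 1, then add the results
∫ t**3·t^(s-1) over [0, sqrt(2)/2)
[sqrt(2)/2, 1) adds the kernel integral of 3*t**2
on [1, sqrt(2)) integrate f = log(t**2) against the kernel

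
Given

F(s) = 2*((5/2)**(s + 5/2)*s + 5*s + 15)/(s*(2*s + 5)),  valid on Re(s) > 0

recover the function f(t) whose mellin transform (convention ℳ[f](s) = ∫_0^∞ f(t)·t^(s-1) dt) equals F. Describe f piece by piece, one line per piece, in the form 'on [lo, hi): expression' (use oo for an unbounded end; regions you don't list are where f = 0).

on [0, 1): 6
on [1, 5/2): t**(5/2)

breakpoints 1: one integral from each of the 2 segments
over [0, 1), the kernel integral of 6 enters the sum
over [1, 5/2), the kernel integral of t**(5/2) enters the sum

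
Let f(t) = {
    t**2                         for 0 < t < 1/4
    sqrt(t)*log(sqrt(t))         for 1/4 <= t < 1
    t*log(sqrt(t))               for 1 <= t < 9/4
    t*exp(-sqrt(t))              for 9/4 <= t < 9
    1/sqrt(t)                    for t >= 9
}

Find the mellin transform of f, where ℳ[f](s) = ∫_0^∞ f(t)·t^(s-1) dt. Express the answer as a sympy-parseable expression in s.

(96*2**(2*s)*(s + 1)**2*(s + 2)*(2*s - 1)*(4*s - 4*(s + 1)**2 + 3)*uppergamma(2*s + 2, 3/2) - 96*2**(2*s)*(s + 1)**2*(s + 2)*(2*s - 1)*(4*s - 4*(s + 1)**2 + 3)*uppergamma(2*s + 2, 3) + 96*2**(2*s)*(s + 1)**2*(s + 2)*(2*s - 1) + 24*2**(2*s)*(s + 2)*(2*s - 1)*(4*s - 4*(s + 1)**2 + 3) + 3**(2*s)*(s + 1)*(s + 2)*(2*s - 1)*(-108*log(2) + 108*log(3))*(4*s - 4*(s + 1)**2 + 3) - 54*3**(2*s)*(s + 2)*(2*s - 1)*(4*s - 4*(s + 1)**2 + 3) - 32*6**(2*s)*(s + 1)**2*(s + 2)*(4*s - 4*(s + 1)**2 + 3) - 96*(s + 1)**3*(s + 2)*(2*s - 1)*log(2) - 48*(s + 1)**2*(s + 2)*(2*s - 1) + 48*(s + 1)**2*(s + 2)*(2*s - 1)*log(2) + 3*(s + 1)**2*(2*s - 1)*(4*s - 4*(s + 1)**2 + 3))/(48*2**(2*s)*(s + 1)**2*(s + 2)*(2*s - 1)*(4*s - 4*(s + 1)**2 + 3))
  -2 < Re(s) < 1/2

back out the shared t-power: t on [0, 1/4); log(sqrt(t))/sqrt(t) on [1/4, 1); log(sqrt(t)) on [1, 9/4); …
remove the power substitution first: t**2 on [0, 1/2); log(t)/t on [1/2, 1); log(t) on [1, 3/2); …
summing 5 kernel integrals split by 1/4, 1, 9/4, 9 yields ℳ[f](s)
piece [0, 1/4): integrate t**2 against the kernel
between 1/4 and 1 the integrand is sqrt(t)*log(sqrt(t))·t^(s-1)
over [1, 9/4), the kernel integral of t*log(sqrt(t)) enters the sum
piece [9/4, 9): integrate t*exp(-sqrt(t)) against the kernel
segment [9, ∞) carries 1/sqrt(t); integrate it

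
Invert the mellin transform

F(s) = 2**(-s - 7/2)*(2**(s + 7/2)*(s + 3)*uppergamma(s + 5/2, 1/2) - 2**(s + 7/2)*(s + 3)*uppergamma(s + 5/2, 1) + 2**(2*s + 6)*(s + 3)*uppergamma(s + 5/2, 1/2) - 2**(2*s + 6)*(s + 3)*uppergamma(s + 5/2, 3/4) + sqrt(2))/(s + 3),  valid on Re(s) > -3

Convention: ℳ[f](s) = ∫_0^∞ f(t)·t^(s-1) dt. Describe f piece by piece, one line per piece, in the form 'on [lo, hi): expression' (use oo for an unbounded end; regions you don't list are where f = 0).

undo the shared t-power: t on [0, 1/2); sqrt(t)*exp(-t) on [1/2, 1); sqrt(t)*exp(-t/2) on [1, 3/2)
reversing the shared t-power: sqrt(t) on [0, 1/2); exp(-t) on [1/2, 1); exp(-t/2) on [1, 3/2)
summing 3 kernel integrals split by 1/2, 1 yields ℳ[f](s)
on [0, 1/2) integrate f = t**3 against the kernel
segment 1/2 to 1 holds t**(5/2)*exp(-t); add its integral
between 1 and 3/2 the integrand is t**(5/2)*exp(-t/2)·t^(s-1)

on [0, 1/2): t**3
on [1/2, 1): t**(5/2)*exp(-t)
on [1, 3/2): t**(5/2)*exp(-t/2)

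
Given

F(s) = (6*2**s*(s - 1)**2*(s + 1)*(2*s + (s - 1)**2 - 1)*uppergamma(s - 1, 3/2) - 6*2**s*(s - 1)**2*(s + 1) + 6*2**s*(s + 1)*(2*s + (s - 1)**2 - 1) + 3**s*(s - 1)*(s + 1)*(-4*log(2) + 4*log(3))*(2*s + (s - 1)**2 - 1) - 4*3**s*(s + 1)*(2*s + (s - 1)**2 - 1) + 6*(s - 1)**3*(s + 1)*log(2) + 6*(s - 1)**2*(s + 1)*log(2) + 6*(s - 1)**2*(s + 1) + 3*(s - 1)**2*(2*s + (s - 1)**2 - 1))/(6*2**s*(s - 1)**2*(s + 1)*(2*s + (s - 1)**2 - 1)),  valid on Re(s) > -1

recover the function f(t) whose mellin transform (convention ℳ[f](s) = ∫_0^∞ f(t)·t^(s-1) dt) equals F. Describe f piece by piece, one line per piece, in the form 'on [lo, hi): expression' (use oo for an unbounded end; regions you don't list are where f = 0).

strip the shared t-power: t**2 on [0, 1/2); t*log(t) on [1/2, 1); log(t) on [1, 3/2); …
decompose at 1/2, 1, 3/2; ℳ[f](s) sums the 4 pieces' integrals
over [0, 1/2), the kernel integral of t enters the sum
between 1/2 and 1 the integrand is log(t)·t^(s-1)
piece [1, 3/2): integrate log(t)/t against the kernel
on [3/2, ∞) integrate f = exp(-t)/t against the kernel

on [0, 1/2): t
on [1/2, 1): log(t)
on [1, 3/2): log(t)/t
on [3/2, oo): exp(-t)/t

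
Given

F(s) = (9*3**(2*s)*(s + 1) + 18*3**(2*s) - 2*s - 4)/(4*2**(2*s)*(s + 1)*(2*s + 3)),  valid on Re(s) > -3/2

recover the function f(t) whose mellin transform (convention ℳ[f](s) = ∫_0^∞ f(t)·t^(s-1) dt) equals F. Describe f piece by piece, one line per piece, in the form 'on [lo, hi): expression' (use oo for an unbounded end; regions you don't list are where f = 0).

back out the power substitution: t**3 on [0, 1/2); t**2*(2 - t) on [1/2, 3/2)
invert the shared t-power to get t on [0, 1/2); 2 - t on [1/2, 3/2)
cuts at 1/4: linearity sums the 2 kernel integrals
for t in [0, 1/4): the term is ∫ t**(3/2)·t^(s-1)
between 1/4 and 9/4 the integrand is t*(2 - sqrt(t))·t^(s-1)

on [0, 1/4): t**(3/2)
on [1/4, 9/4): t*(2 - sqrt(t))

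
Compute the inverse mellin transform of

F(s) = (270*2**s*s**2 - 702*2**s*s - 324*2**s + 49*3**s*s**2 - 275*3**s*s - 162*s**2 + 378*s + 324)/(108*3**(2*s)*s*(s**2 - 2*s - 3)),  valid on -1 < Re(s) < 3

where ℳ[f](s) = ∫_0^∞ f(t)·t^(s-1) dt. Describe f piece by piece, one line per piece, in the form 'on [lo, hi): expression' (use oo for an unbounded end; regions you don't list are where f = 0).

on [0, 1/9): 9*t/2
on [1/9, 2/9): 9*t + 1
on [2/9, 1/3): 9*t/4
on [1/3, oo): 8/(729*t**3)

the common scale on t comes off first: 3*t/2 on [0, 1/3); 3*t + 1 on [1/3, 2/3); 3*t/4 on [2/3, 1); …
invert the common scale on t to get t/2 on [0, 1); t + 1 on [1, 2); t/4 on [2, 3); …
peel off the common scale on t: t on [0, 1/2); 2*t + 1 on [1/2, 1); t/2 on [1, 3/2); …
integrate the 4 segments split at 1/9, 2/9, 1/3, then add the results
segment [0, 1/9) carries 9*t/2; integrate it
between 1/9 and 2/9 the integrand is (9*t + 1)·t^(s-1)
on [2/9, 1/3): add ∫ 9*t/4·t^(s-1) dt
segment [1/3, ∞) carries 8/(729*t**3); integrate it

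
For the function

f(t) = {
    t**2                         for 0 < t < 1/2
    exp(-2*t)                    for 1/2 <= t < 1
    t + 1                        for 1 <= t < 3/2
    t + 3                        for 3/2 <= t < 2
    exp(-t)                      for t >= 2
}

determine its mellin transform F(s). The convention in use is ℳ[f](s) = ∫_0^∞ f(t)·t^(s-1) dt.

(20*2**(2*s)*s*(s + 2) + 12*2**(2*s)*(s + 2) + 4*2**s*s*(s + 1)*(s + 2)*uppergamma(s, 2) - 8*2**s*s*(s + 2) - 4*2**s*(s + 2) - 8*3**s*s*(s + 2) - 8*3**s*(s + 2) + 4*s*(s + 1)*(s + 2)*uppergamma(s, 1) - 4*s*(s + 1)*(s + 2)*uppergamma(s, 2) + s*(s + 1))/(4*2**s*s*(s + 1)*(s + 2))
  Re(s) > -2

linearity at 1/2, 1, 3/2, 2 turns ℳ[f](s) into 5 summed integrals
segment [0, 1/2) carries t**2; integrate it
∫ exp(-2*t)·t^(s-1) over [1/2, 1)
on [1, 3/2) integrate f = (t + 1) against the kernel
on [3/2, 2) integrate f = (t + 3) against the kernel
∫ over [2, ∞) of exp(-t)·t^(s-1) joins the sum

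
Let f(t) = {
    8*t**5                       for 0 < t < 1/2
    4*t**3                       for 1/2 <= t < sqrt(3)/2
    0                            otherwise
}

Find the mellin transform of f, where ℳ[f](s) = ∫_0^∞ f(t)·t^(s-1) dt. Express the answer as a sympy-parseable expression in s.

remove the shared t-power first: 8*t**3 on [0, 1/2); 4*t on [1/2, sqrt(3)/2)
strip the common scale on t: t**3 on [0, 1); 2*t on [1, sqrt(3))
back out the power substitution: t**(3/2) on [0, 1); 2*sqrt(t) on [1, 3)
slice at 1/2, transform all 2 pieces, and sum them
over [0, 1/2), the kernel integral of 8*t**5 enters the sum
over [1/2, sqrt(3)/2), the kernel integral of 4*t**3 enters the sum

(6*3**(s/2 + 1/2)*(s + 5) - s - 7)/(4*2**s*(s + 3)*(s + 5))
  Re(s) > -5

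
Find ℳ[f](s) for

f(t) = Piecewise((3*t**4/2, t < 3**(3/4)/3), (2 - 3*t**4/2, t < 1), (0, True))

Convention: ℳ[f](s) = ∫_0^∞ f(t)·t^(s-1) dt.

peel off the power substitution: 3*t**2/2 on [0, sqrt(3)/3); 2 - 3*t**2/2 on [sqrt(3)/3, 1)
undo the power substitution: 3*t/2 on [0, 1/3); 2 - 3*t/2 on [1/3, 1)
reversing the common scale on t: t on [0, 1/2); 2 - t on [1/2, 3/2)
linearity at 3**(3/4)/3 turns ℳ[f](s) into 2 summed integrals
∫ over [0, 3**(3/4)/3) of 3*t**4/2·t^(s-1) joins the sum
[3**(3/4)/3, 1) adds the kernel integral of (2 - 3*t**4/2)

(3**(s/4)*s/4 + 4*3**(s/4) - s/2 - 4)/(2*3**(s/4)*s*(s/4 + 1))
  Re(s) > -4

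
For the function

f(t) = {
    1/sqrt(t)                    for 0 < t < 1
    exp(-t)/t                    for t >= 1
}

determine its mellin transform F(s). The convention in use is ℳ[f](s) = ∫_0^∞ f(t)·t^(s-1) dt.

((2*s - 1)*uppergamma(s - 1, 1) + 2)/(2*s - 1)
  Re(s) > 1/2

strip the shared t-power: sqrt(t) on [0, 1); exp(-t) on [1, ∞)
cuts at 1: linearity sums the 2 kernel integrals
segment [0, 1) carries 1/sqrt(t); integrate it
[1, ∞) adds the kernel integral of exp(-t)/t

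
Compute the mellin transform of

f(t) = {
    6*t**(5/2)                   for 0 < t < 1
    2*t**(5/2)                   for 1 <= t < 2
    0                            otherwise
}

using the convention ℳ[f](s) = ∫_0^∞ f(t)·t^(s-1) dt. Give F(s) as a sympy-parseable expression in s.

along the cuts 1, ℳ[f](s) splits into 2 integrals
segment [0, 1) carries 6*t**(5/2); integrate it
on [1, 2) integrate f = 2*t**(5/2) against the kernel

8*(2**(s + 3/2) + 1)/(2*s + 5)
  Re(s) > -5/2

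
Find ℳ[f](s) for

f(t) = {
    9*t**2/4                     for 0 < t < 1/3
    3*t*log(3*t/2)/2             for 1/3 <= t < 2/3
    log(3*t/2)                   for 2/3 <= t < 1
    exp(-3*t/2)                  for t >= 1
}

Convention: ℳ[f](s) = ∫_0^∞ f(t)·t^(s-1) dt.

(4*2**s*s**2*(s + 2)*(s**2 + 2*s + 1)*uppergamma(s, 3/2) - 4*2**s*s**2*(s + 2) + 4*2**s*(s + 2)*(s**2 + 2*s + 1) + 3**s*s*(s + 2)*(-4*log(2) + 4*log(3))*(s**2 + 2*s + 1) - 4*3**s*(s + 2)*(s**2 + 2*s + 1) + s**3*(s + 2)*log(4) + s**2*(s + 2)*log(4) + 2*s**2*(s + 2) + s**2*(s**2 + 2*s + 1))/(4*3**s*s**2*(s + 2)*(s**2 + 2*s + 1))
  Re(s) > -2

back out the common scale on t: t**2 on [0, 1/2); t*log(t) on [1/2, 1); log(t) on [1, 3/2); …
decompose at 1/3, 2/3, 1; ℳ[f](s) sums the 4 pieces' integrals
∫ 9*t**2/4·t^(s-1) over [0, 1/3)
∫ over [1/3, 2/3) of 3*t*log(3*t/2)/2·t^(s-1) joins the sum
∫ log(3*t/2)·t^(s-1) over [2/3, 1)
segment 1 to ∞ holds exp(-3*t/2); add its integral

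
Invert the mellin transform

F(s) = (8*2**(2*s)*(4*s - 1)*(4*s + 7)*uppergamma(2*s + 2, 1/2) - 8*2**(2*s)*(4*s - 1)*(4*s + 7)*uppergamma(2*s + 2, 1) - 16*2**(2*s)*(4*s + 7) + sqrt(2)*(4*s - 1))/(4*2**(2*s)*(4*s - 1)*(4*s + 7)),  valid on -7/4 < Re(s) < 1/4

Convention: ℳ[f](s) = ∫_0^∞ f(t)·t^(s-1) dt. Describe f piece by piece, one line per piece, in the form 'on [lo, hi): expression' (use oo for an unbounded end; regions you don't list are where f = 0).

on [0, 1/4): t**(7/4)
on [1/4, 1): t*exp(-sqrt(t))
on [1, oo): t**(-1/4)

peel off the power substitution: t**(7/2) on [0, 1/2); t**2*exp(-t) on [1/2, 1); 1/sqrt(t) on [1, ∞)
undo the shared t-power: t**(3/2) on [0, 1/2); exp(-t) on [1/2, 1); t**(-5/2) on [1, ∞)
slice at 1/4, 1, transform all 3 pieces, and sum them
over [0, 1/4), the kernel integral of t**(7/4) enters the sum
[1/4, 1) adds the kernel integral of t*exp(-sqrt(t))
piece [1, ∞): integrate t**(-1/4) against the kernel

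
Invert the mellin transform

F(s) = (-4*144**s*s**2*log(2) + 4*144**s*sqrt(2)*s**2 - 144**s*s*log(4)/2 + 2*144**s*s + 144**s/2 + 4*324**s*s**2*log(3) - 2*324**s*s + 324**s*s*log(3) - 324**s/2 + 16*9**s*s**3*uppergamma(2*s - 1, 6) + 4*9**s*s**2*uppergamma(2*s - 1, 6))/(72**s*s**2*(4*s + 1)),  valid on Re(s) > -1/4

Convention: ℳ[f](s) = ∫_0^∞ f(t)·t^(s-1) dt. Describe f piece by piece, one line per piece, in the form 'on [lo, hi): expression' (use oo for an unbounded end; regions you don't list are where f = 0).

reversing the common scale on t: t**(1/4) on [0, 4); log(sqrt(t)) on [4, 9); exp(-2*sqrt(t))/sqrt(t) on [9, ∞)
reversing the power substitution: sqrt(t) on [0, 2); log(t) on [2, 3); exp(-2*t)/t on [3, ∞)
peel off the shared t-power: t**(3/2) on [0, 2); t*log(t) on [2, 3); exp(-2*t) on [3, ∞)
summing 3 kernel integrals split by 2, 9/2 yields ℳ[f](s)
[0, 2) adds the kernel integral of 2**(1/4)*t**(1/4)
segment 2 to 9/2 holds log(sqrt(2)*sqrt(t)); add its integral
the [9/2, ∞) slice contributes ∫ sqrt(2)*exp(-2*sqrt(2)*sqrt(t))/(2*sqrt(t))·t^(s-1) dt

on [0, 2): 2**(1/4)*t**(1/4)
on [2, 9/2): log(sqrt(2)*sqrt(t))
on [9/2, oo): sqrt(2)*exp(-2*sqrt(2)*sqrt(t))/(2*sqrt(t))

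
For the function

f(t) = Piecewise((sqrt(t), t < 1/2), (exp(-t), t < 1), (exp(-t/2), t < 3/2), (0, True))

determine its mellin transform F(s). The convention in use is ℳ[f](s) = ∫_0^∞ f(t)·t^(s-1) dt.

(2**s*(2*s + 1)*uppergamma(s, 1/2) - 2**s*(2*s + 1)*uppergamma(s, 1) + 4**s*(2*s + 1)*uppergamma(s, 1/2) - 4**s*(2*s + 1)*uppergamma(s, 3/4) + sqrt(2))/(2**s*(2*s + 1))
  Re(s) > -1/2

split f at 1/2, 1: ℳ[f](s) collects 3 kernel integrals
for t in [0, 1/2): the term is ∫ sqrt(t)·t^(s-1)
the [1/2, 1) slice contributes ∫ exp(-t)·t^(s-1) dt
∫ exp(-t/2)·t^(s-1) over [1, 3/2)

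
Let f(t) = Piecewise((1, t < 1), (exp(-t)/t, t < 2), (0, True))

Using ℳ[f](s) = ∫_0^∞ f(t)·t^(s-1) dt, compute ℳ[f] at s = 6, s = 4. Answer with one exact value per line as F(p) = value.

F(6) = -168*exp(-2) + 1/6 + 65*exp(-1)
F(4) = -10*exp(-2) + 1/4 + 5*exp(-1)

strip the shared t-power: t on [0, 1); exp(-t) on [1, 2)
treat the 2 regions marked off by 1 separately and sum
between 0 and 1 the integrand is 1·t^(s-1)
over [1, 2), the kernel integral of exp(-t)/t enters the sum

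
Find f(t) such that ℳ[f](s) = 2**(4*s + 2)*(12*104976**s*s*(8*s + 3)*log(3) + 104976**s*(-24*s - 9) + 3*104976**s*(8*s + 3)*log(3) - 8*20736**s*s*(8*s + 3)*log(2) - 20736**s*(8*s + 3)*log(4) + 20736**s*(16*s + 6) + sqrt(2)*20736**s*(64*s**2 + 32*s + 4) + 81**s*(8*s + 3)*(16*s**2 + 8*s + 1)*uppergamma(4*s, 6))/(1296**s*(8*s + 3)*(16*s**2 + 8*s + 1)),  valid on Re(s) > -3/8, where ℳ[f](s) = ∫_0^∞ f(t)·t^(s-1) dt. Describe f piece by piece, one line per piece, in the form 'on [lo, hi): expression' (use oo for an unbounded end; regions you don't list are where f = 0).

on [0, 256): sqrt(2)*t**(3/8)/4
on [256, 1296): t**(1/4)*log(t**(1/4)/2)/2
on [1296, oo): exp(-t**(1/4))

peel off the power substitution: sqrt(2)*t**(3/4)/4 on [0, 16); sqrt(t)*log(sqrt(t)/2)/2 on [16, 36); exp(-sqrt(t)) on [36, ∞)
undo the power substitution: sqrt(2)*t**(3/2)/4 on [0, 4); t*log(t/2)/2 on [4, 6); exp(-t) on [6, ∞)
the common scale on t comes off first: t**(3/2) on [0, 2); t*log(t) on [2, 3); exp(-2*t) on [3, ∞)
the 3 pieces separated at 256, 1296 each add one integral
segment 0 to 256 holds sqrt(2)*t**(3/8)/4; add its integral
∫ over [256, 1296) of t**(1/4)*log(t**(1/4)/2)/2·t^(s-1) joins the sum
over [1296, ∞), the kernel integral of exp(-t**(1/4)) enters the sum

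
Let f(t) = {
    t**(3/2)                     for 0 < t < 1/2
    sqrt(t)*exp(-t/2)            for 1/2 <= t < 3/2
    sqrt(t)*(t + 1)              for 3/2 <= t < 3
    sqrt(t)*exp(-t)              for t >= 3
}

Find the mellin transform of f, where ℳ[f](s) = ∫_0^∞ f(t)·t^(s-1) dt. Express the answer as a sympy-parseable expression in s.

peel off the shared t-power: t on [0, 1/2); exp(-t/2) on [1/2, 3/2); t + 1 on [3/2, 3); …
integrate the 4 segments split at 1/2, 3/2, 3, then add the results
∫ over [0, 1/2) of t**(3/2)·t^(s-1) joins the sum
segment 1/2 to 3/2 holds sqrt(t)*exp(-t/2); add its integral
piece [3/2, 3): integrate sqrt(t)*(t + 1) against the kernel
the [3, ∞) slice contributes ∫ sqrt(t)*exp(-t)·t^(s-1) dt

2**(-s - 1/2)*(2**(s + 1/2)*(2*s + 1)*(2*s + 3)*uppergamma(s + 1/2, 3) + 2**(2*s + 1)*(2*s + 1)*(2*s + 3)*uppergamma(s + 1/2, 1/4) - 2**(2*s + 1)*(2*s + 1)*(2*s + 3)*uppergamma(s + 1/2, 3/4) + 3**(s + 1/2)*(-10*s - 5) - 4*3**(s + 1/2) + 6**(s + 1/2)*(16*s + 8) + 4*6**(s + 1/2) + 2*s + 1)/((2*s + 1)*(2*s + 3))
  Re(s) > -3/2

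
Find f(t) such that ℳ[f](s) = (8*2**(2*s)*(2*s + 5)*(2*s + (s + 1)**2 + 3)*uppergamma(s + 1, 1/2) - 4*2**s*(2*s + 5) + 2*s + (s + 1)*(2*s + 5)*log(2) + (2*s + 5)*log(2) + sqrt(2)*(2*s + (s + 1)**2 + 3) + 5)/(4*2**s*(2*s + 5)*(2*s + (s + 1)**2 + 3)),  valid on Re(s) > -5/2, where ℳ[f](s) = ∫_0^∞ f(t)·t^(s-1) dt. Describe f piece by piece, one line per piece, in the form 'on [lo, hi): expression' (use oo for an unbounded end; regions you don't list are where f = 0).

on [0, 1/2): t**(5/2)
on [1/2, 1): t**2*log(t)
on [1, oo): t*exp(-t/2)

reversing the shared t-power: t**(3/2) on [0, 1/2); t*log(t) on [1/2, 1); exp(-t/2) on [1, ∞)
treat the 3 regions marked off by 1/2, 1 separately and sum
segment 0 to 1/2 holds t**(5/2); add its integral
segment [1/2, 1) carries t**2*log(t); integrate it
between 1 and ∞ the integrand is t*exp(-t/2)·t^(s-1)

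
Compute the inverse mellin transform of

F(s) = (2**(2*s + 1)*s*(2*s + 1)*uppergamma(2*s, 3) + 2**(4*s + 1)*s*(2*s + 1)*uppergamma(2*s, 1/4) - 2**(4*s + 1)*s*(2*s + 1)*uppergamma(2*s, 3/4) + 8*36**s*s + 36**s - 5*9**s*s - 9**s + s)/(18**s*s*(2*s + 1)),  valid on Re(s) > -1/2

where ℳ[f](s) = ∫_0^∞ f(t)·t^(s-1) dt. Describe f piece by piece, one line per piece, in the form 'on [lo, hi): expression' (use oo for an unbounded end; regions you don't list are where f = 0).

on [0, 1/18): 3*sqrt(2)*sqrt(t)/2
on [1/18, 1/2): exp(-3*sqrt(2)*sqrt(t)/4)
on [1/2, 2): 3*sqrt(2)*sqrt(t)/2 + 1
on [2, oo): exp(-3*sqrt(2)*sqrt(t)/2)

back out the common scale on t: sqrt(3)*sqrt(t) on [0, 1/12); exp(-sqrt(3)*sqrt(t)/2) on [1/12, 3/4); sqrt(3)*sqrt(t) + 1 on [3/4, 3); …
the common scale on t comes off first: sqrt(t) on [0, 1/4); exp(-sqrt(t)/2) on [1/4, 9/4); sqrt(t) + 1 on [9/4, 9); …
invert the power substitution to get t on [0, 1/2); exp(-t/2) on [1/2, 3/2); t + 1 on [3/2, 3); …
the 4 pieces separated at 1/18, 1/2, 2 each add one integral
[0, 1/18) adds the kernel integral of 3*sqrt(2)*sqrt(t)/2
on [1/18, 1/2) integrate f = exp(-3*sqrt(2)*sqrt(t)/4) against the kernel
[1/2, 2) adds the kernel integral of (3*sqrt(2)*sqrt(t)/2 + 1)
piece [2, ∞): integrate exp(-3*sqrt(2)*sqrt(t)/2) against the kernel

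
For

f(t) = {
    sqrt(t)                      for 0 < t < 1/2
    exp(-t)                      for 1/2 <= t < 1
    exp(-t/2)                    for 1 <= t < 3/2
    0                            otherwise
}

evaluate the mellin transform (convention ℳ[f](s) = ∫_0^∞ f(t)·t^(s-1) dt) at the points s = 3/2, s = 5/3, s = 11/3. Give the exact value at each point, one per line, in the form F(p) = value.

the 3 pieces separated at 1/2, 1 each add one integral
on [0, 1/2): add ∫ sqrt(t)·t^(s-1) dt
on [1/2, 1): add ∫ exp(-t)·t^(s-1) dt
∫ exp(-t/2)·t^(s-1) over [1, 3/2)

F(3/2) = -sqrt(6)*exp(-3/4) - sqrt(2)*sqrt(pi)*erfc(sqrt(3)/2) - exp(-1) - sqrt(pi)*erfc(1)/2 + 1/8 + sqrt(pi)*erfc(sqrt(2)/2)/2 + sqrt(2)*exp(-1/2)/2 + sqrt(2)*sqrt(pi)*erfc(sqrt(2)/2) + 2*exp(-1/2)
F(5/3) = -2*2**(2/3)*uppergamma(5/3, 3/4) - uppergamma(5/3, 1) + 3*2**(5/6)/52 + uppergamma(5/3, 1/2) + 2*2**(2/3)*uppergamma(5/3, 1/2)
F(11/3) = -8*2**(2/3)*uppergamma(11/3, 3/4) - uppergamma(11/3, 1) + 3*2**(5/6)/400 + uppergamma(11/3, 1/2) + 8*2**(2/3)*uppergamma(11/3, 1/2)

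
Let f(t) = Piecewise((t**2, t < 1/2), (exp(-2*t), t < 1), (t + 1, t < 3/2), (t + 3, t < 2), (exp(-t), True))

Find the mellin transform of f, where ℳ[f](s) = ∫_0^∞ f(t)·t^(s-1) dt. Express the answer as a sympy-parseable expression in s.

(20*2**(2*s)*s*(s + 2) + 12*2**(2*s)*(s + 2) + 4*2**s*s*(s + 1)*(s + 2)*uppergamma(s, 2) - 8*2**s*s*(s + 2) - 4*2**s*(s + 2) - 8*3**s*s*(s + 2) - 8*3**s*(s + 2) + 4*s*(s + 1)*(s + 2)*uppergamma(s, 1) - 4*s*(s + 1)*(s + 2)*uppergamma(s, 2) + s*(s + 1))/(4*2**s*s*(s + 1)*(s + 2))
  Re(s) > -2

summing 5 kernel integrals split by 1/2, 1, 3/2, 2 yields ℳ[f](s)
segment [0, 1/2) carries t**2; integrate it
segment [1/2, 1) carries exp(-2*t); integrate it
∫ over [1, 3/2) of (t + 1)·t^(s-1) joins the sum
for t in [3/2, 2): the term is ∫ (t + 3)·t^(s-1)
piece [2, ∞): integrate exp(-t) against the kernel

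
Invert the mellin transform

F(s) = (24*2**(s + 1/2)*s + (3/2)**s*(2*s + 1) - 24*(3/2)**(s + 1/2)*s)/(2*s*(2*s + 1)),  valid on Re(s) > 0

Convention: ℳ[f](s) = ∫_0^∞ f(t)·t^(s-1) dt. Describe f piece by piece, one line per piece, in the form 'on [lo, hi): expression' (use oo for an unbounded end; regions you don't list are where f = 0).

on [0, 3/2): 1/2
on [3/2, 2): 6*sqrt(t)

slice at 3/2, transform all 2 pieces, and sum them
on [0, 3/2) integrate f = 1/2 against the kernel
[3/2, 2) adds the kernel integral of 6*sqrt(t)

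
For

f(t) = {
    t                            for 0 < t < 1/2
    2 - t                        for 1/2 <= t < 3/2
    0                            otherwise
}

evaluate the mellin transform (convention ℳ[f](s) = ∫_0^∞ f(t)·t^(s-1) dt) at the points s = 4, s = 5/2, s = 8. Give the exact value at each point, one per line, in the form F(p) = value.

split f at 1/2: ℳ[f](s) collects 2 kernel integrals
between 0 and 1/2 the integrand is t·t^(s-1)
the [1/2, 3/2) slice contributes ∫ (2 - t)·t^(s-1) dt

F(4) = 159/160
F(5/2) = -9*sqrt(2)/140 + 117*sqrt(6)/280
F(8) = 9839/4608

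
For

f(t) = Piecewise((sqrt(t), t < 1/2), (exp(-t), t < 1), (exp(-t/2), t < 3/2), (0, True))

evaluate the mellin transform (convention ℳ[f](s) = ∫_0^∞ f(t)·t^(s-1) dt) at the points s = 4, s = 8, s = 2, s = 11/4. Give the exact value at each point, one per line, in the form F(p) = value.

F(4) = -807*exp(-3/4)/4 - 16*exp(-1) + sqrt(2)/144 + 1343*exp(-1/2)/8
F(8) = -174811815*exp(-3/4)/64 - 13700*exp(-1) + sqrt(2)/4352 + 273351111*exp(-1/2)/128
F(2) = -7*exp(-3/4) - 2*exp(-1) + sqrt(2)/20 + 15*exp(-1/2)/2
F(11/4) = -4*2**(3/4)*uppergamma(11/4, 3/4) - uppergamma(11/4, 1) + 2**(3/4)/52 + uppergamma(11/4, 1/2) + 4*2**(3/4)*uppergamma(11/4, 1/2)

summing 3 kernel integrals split by 1/2, 1 yields ℳ[f](s)
the [0, 1/2) slice contributes ∫ sqrt(t)·t^(s-1) dt
segment [1/2, 1) carries exp(-t); integrate it
on [1, 3/2) integrate f = exp(-t/2) against the kernel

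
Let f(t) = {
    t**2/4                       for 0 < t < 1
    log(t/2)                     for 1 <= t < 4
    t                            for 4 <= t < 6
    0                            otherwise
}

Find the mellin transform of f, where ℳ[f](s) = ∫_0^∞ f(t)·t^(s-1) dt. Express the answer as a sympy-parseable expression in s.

invert the common scale on t to get t**2 on [0, 1/2); log(t) on [1/2, 2); 2*t on [2, 3)
slice at 1, 4, transform all 3 pieces, and sum them
over [0, 1), the kernel integral of t**2/4 enters the sum
∫ log(t/2)·t^(s-1) over [1, 4)
for t in [4, 6): the term is ∫ t·t^(s-1)

(-16*2**(2*s)*s**2*(s + 2) + 4*2**(2*s)*s*(s + 1)*(s + 2)*log(2) - 4*2**(2*s)*(s + 1)*(s + 2) + 24*6**s*s**2*(s + 2) + s**2*(s + 1) + 4*s*(s + 1)*(s + 2)*log(2) + 4*(s + 1)*(s + 2))/(4*s**2*(s + 1)*(s + 2))
  Re(s) > -2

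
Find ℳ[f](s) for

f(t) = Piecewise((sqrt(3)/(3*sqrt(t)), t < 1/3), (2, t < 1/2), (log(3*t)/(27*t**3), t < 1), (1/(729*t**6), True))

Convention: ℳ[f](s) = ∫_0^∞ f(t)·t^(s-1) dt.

back out the common scale on t: 1/sqrt(t) on [0, 1); 2 on [1, 3/2); log(t)/t**3 on [3/2, 3); …
undo the shared t-power: sqrt(t) on [0, 1); 2*t on [1, 3/2); log(t)/t**2 on [3/2, 3); …
invert the shared t-power to get t**(3/2) on [0, 1); 2*t**2 on [1, 3/2); log(t)/t on [3/2, 3); …
treat the 4 regions marked off by 1/3, 1/2, 1 separately and sum
the [0, 1/3) slice contributes ∫ sqrt(3)/(3*sqrt(t))·t^(s-1) dt
segment [1/3, 1/2) carries 2; integrate it
for t in [1/2, 1): the term is ∫ log(3*t)/(27*t**3)·t^(s-1)
the [1, ∞) slice contributes ∫ 1/(729*t**6)·t^(s-1) dt

2**(2 - s)*(324*2**(s - 2)*s*(s - 6)*(-2*s + (s - 2)**2 + 5) - 324*2**(s - 2)*(s - 6)*(2*s - 1)*(-2*s + (s - 2)**2 + 5) - 108*3**(s - 2)*s*(s - 6)*(s - 2)*(2*s - 1)*log(3) + 108*3**(s - 2)*s*(s - 6)*(s - 2)*(2*s - 1)*log(2) - 108*3**(s - 2)*s*(s - 6)*(2*s - 1)*log(2) + 108*3**(s - 2)*s*(s - 6)*(2*s - 1) + 108*3**(s - 2)*s*(s - 6)*(2*s - 1)*log(3) + 729*3**(s - 2)*(s - 6)*(2*s - 1)*(-2*s + (s - 2)**2 + 5) + 54*6**(s - 2)*s*(s - 6)*(s - 2)*(2*s - 1)*log(3) - 54*6**(s - 2)*s*(s - 6)*(2*s - 1)*log(3) - 54*6**(s - 2)*s*(s - 6)*(2*s - 1) - 2*6**(s - 2)*s*(2*s - 1)*(-2*s + (s - 2)**2 + 5))/(162*3**s*s*(s - 6)*(2*s - 1)*(-2*s + (s - 2)**2 + 5))
  1/2 < Re(s) < 6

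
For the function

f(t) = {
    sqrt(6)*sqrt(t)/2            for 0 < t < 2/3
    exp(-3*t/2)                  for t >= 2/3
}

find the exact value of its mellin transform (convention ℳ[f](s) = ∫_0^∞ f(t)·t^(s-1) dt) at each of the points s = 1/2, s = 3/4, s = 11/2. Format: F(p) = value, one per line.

reversing the common scale on t: sqrt(2)*sqrt(t)/2 on [0, 2); exp(-t/2) on [2, ∞)
the common scale on t comes off first: sqrt(t) on [0, 1); exp(-t) on [1, ∞)
cuts at 2/3: linearity sums the 2 kernel integrals
[0, 2/3) adds the kernel integral of sqrt(6)*sqrt(t)/2
the [2/3, ∞) slice contributes ∫ exp(-3*t/2)·t^(s-1) dt

F(1/2) = sqrt(6)*(sqrt(pi)*erfc(1) + 1)/3
F(3/4) = 24**(1/4)*(5*uppergamma(3/4, 1) + 4)/15
F(11/2) = sqrt(6)*(E*(16 + 2835*sqrt(pi)*erfc(1)) + 11490)*exp(-1)/2187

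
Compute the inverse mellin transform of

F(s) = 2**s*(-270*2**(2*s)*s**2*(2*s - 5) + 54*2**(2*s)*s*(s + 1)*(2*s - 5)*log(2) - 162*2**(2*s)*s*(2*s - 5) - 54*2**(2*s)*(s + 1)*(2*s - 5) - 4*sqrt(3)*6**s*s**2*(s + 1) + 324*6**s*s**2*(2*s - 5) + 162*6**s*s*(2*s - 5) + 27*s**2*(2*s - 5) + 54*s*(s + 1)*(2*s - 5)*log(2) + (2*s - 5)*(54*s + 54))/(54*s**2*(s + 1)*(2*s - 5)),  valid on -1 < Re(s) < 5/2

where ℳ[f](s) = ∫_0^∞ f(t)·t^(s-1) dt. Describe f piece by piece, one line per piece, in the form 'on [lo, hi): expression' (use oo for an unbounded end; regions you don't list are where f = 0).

strip the common scale on t: t/2 on [0, 1); log(t/2) on [1, 4); t/2 + 3 on [4, 6); …
peel off the common scale on t: t on [0, 1/2); log(t) on [1/2, 2); t + 3 on [2, 3); …
treat the 4 regions marked off by 2, 8, 12 separately and sum
between 0 and 2 the integrand is t/4·t^(s-1)
segment [2, 8) carries log(t/4); integrate it
between 8 and 12 the integrand is (t/4 + 3)·t^(s-1)
∫ over [12, ∞) of 32/t**(5/2)·t^(s-1) joins the sum

on [0, 2): t/4
on [2, 8): log(t/4)
on [8, 12): t/4 + 3
on [12, oo): 32/t**(5/2)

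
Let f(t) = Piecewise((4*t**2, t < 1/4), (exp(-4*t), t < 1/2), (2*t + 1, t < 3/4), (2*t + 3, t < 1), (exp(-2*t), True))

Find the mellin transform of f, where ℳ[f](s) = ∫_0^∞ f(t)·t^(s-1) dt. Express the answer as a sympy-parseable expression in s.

peel off the common scale on t: t**2 on [0, 1/2); exp(-2*t) on [1/2, 1); t + 1 on [1, 3/2); …
integrate the 5 segments split at 1/4, 1/2, 3/4, 1, then add the results
for t in [0, 1/4): the term is ∫ 4*t**2·t^(s-1)
∫ exp(-4*t)·t^(s-1) over [1/4, 1/2)
[1/2, 3/4) adds the kernel integral of (2*t + 1)
segment 3/4 to 1 holds (2*t + 3); add its integral
[1, ∞) adds the kernel integral of exp(-2*t)

(20*2**(2*s)*s*(s + 2) + 12*2**(2*s)*(s + 2) + 4*2**s*s*(s + 1)*(s + 2)*uppergamma(s, 2) - 8*2**s*s*(s + 2) - 4*2**s*(s + 2) - 8*3**s*s*(s + 2) - 8*3**s*(s + 2) + 4*s*(s + 1)*(s + 2)*uppergamma(s, 1) - 4*s*(s + 1)*(s + 2)*uppergamma(s, 2) + s*(s + 1))/(4*2**(2*s)*s*(s + 1)*(s + 2))
  Re(s) > -2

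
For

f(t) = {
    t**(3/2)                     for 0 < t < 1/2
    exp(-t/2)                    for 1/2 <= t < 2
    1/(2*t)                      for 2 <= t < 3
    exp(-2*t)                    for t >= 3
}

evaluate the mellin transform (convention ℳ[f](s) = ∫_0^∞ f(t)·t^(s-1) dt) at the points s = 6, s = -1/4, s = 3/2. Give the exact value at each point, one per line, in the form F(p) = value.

decompose at 1/2, 2, 3; ℳ[f](s) sums the 4 pieces' integrals
[0, 1/2) adds the kernel integral of t**(3/2)
for t in [1/2, 2): the term is ∫ exp(-t/2)·t^(s-1)
∫ 1/(2*t)·t^(s-1) over [2, 3)
segment 3 to ∞ holds exp(-2*t); add its integral

F(6) = -20864*exp(-1) + sqrt(2)/1920 + 2697*exp(-6)/8 + 211/10 + 157781*exp(-1/4)/16
F(-1/4) = -2**(3/4)*uppergamma(-1/4, 1)/2 - 2*3**(3/4)/45 + 2**(1/4)*uppergamma(-1/4, 6) + 3*2**(3/4)/10 + 2**(3/4)*uppergamma(-1/4, 1/4)/2
F(3/2) = -sqrt(2) - 2*sqrt(2)*exp(-1) - sqrt(2)*sqrt(pi)*erfc(1) + sqrt(2)*sqrt(pi)*erfc(sqrt(6))/8 + sqrt(3)*exp(-6)/2 + 1/24 + sqrt(2)*exp(-1/4) + sqrt(2)*sqrt(pi)*erfc(1/2) + sqrt(3)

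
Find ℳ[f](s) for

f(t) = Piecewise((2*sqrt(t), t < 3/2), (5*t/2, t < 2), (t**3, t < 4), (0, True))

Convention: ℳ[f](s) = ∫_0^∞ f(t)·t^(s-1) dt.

slice at 3/2, 2, transform all 3 pieces, and sum them
for t in [0, 3/2): the term is ∫ 2*sqrt(t)·t^(s-1)
the [3/2, 2) slice contributes ∫ 5*t/2·t^(s-1) dt
the [2, 4) slice contributes ∫ t**3·t^(s-1) dt

(2**(7/2 - s)*3**(s + 1/2)*(s + 1)*(s + 3) + 5*2**(s + 2)*(s + 3)*(2*s + 1) - 2**(s + 5)*(s + 1)*(2*s + 1) + 2**(2*s + 8)*(s + 1)*(2*s + 1) - 15*(3/2)**s*(s + 3)*(2*s + 1))/(4*(s + 1)*(s + 3)*(2*s + 1))
  Re(s) > -1/2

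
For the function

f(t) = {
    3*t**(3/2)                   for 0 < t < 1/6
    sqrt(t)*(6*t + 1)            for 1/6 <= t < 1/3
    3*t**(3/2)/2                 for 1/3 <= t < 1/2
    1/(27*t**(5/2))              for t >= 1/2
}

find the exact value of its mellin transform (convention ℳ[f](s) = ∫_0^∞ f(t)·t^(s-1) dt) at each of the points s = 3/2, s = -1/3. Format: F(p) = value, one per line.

F(3/2) = 11/48
F(-1/3) = 6**(5/6)*(-13770 + 1601*3**(1/6) + 15606*2**(1/6))/12852

invert the shared t-power to get 3*t on [0, 1/6); 6*t + 1 on [1/6, 1/3); 3*t/2 on [1/3, 1/2); …
strip the common scale on t: t on [0, 1/2); 2*t + 1 on [1/2, 1); t/2 on [1, 3/2); …
along the cuts 1/6, 1/3, 1/2, ℳ[f](s) splits into 4 integrals
on [0, 1/6): add ∫ 3*t**(3/2)·t^(s-1) dt
on [1/6, 1/3): add ∫ sqrt(t)*(6*t + 1)·t^(s-1) dt
∫ over [1/3, 1/2) of 3*t**(3/2)/2·t^(s-1) joins the sum
∫ over [1/2, ∞) of 1/(27*t**(5/2))·t^(s-1) joins the sum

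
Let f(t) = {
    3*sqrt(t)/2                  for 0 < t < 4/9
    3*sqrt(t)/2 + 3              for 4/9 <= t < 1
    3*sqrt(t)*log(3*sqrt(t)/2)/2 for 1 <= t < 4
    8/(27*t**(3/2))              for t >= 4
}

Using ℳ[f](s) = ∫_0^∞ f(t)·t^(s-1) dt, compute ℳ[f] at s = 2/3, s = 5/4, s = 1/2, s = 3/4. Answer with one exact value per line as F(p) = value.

F(2/3) = -4664*2**(1/3)/2205 - 2**(1/3)*3**(2/3) - 9*log(3)/7 + 9*log(2)/7 + 621/98 + 36*2**(1/3)*log(3)/7
F(5/4) = -1808*sqrt(2)/1323 - 6*log(3)/7 - 16*sqrt(6)/45 + 6*log(2)/7 + 858/245 + 48*sqrt(2)*log(3)/7
F(1/2) = 143/108 + log(162*sqrt(6))
F(3/4) = -3688*sqrt(2)/2025 - 8*sqrt(6)/9 - 6*log(3)/5 + 6*log(2)/5 + 142/25 + 24*sqrt(2)*log(3)/5

undo the power substitution: 3*t/2 on [0, 2/3); 3*t/2 + 3 on [2/3, 1); 3*t*log(3*t/2)/2 on [1, 2); …
strip the common scale on t: t on [0, 1); t + 3 on [1, 3/2); t*log(t) on [3/2, 3); …
along the cuts 4/9, 1, 4, ℳ[f](s) splits into 4 integrals
segment 0 to 4/9 holds 3*sqrt(t)/2; add its integral
segment [4/9, 1) carries (3*sqrt(t)/2 + 3); integrate it
[1, 4) adds the kernel integral of 3*sqrt(t)*log(3*sqrt(t)/2)/2
on [4, ∞): add ∫ 8/(27*t**(3/2))·t^(s-1) dt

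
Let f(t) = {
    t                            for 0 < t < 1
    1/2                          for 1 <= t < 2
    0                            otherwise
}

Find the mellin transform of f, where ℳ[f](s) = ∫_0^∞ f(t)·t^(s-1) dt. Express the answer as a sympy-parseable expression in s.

(2**s*(s + 1) + s - 1)/(2*s*(s + 1))
  Re(s) > -1

linearity at 1 turns ℳ[f](s) into 2 summed integrals
for t in [0, 1): the term is ∫ t·t^(s-1)
piece [1, 2): integrate 1/2 against the kernel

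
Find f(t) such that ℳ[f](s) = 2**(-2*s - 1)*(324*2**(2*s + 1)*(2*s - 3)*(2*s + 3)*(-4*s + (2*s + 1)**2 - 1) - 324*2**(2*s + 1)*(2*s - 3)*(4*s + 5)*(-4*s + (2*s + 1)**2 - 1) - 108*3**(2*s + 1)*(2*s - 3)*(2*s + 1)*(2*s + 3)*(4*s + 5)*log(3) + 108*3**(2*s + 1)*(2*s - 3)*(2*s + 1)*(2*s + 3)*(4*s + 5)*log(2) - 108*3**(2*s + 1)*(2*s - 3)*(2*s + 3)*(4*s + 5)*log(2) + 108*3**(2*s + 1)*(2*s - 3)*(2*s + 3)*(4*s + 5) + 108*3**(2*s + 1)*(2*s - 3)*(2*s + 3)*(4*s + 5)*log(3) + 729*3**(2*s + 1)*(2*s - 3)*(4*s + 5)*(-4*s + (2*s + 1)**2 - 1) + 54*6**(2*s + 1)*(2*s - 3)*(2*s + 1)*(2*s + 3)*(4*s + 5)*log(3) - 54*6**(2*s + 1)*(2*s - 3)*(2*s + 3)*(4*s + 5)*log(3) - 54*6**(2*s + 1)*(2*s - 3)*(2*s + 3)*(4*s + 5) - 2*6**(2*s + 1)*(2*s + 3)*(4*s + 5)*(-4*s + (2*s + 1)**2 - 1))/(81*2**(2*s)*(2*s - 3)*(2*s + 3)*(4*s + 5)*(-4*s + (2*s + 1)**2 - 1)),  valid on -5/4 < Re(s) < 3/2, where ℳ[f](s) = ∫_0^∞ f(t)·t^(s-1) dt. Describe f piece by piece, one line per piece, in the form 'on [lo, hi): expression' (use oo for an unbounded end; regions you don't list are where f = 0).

on [0, 1/4): 4*sqrt(2)*t**(5/4)
on [1/4, 9/16): 16*t**(3/2)
on [9/16, 9/4): log(2*sqrt(t))
on [9/4, oo): 1/(8*t**(3/2))

invert the power substitution to get 4*sqrt(2)*t**(5/2) on [0, 1/2); 16*t**3 on [1/2, 3/4); log(2*t) on [3/4, 3/2); …
undo the common scale on t: t**(5/2) on [0, 1); 2*t**3 on [1, 3/2); log(t) on [3/2, 3); …
remove the shared t-power first: t**(3/2) on [0, 1); 2*t**2 on [1, 3/2); log(t)/t on [3/2, 3); …
slice at 1/4, 9/16, 9/4, transform all 4 pieces, and sum them
on [0, 1/4): add ∫ 4*sqrt(2)*t**(5/4)·t^(s-1) dt
between 1/4 and 9/16 the integrand is 16*t**(3/2)·t^(s-1)
the [9/16, 9/4) slice contributes ∫ log(2*sqrt(t))·t^(s-1) dt
over [9/4, ∞), the kernel integral of 1/(8*t**(3/2)) enters the sum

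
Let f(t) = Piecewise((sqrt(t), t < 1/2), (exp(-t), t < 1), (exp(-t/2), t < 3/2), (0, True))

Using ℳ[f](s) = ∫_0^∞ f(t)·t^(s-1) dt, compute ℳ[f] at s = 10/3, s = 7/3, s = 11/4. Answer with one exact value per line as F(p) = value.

cuts at 1/2, 1: linearity sums the 3 kernel integrals
between 0 and 1/2 the integrand is sqrt(t)·t^(s-1)
segment 1/2 to 1 holds exp(-t); add its integral
on [1, 3/2) integrate f = exp(-t/2) against the kernel

F(10/3) = -8*2**(1/3)*uppergamma(10/3, 3/4) - uppergamma(10/3, 1) + 3*2**(1/6)/184 + uppergamma(10/3, 1/2) + 8*2**(1/3)*uppergamma(10/3, 1/2)
F(7/3) = -4*2**(1/3)*uppergamma(7/3, 3/4) - uppergamma(7/3, 1) + 3*2**(1/6)/68 + uppergamma(7/3, 1/2) + 4*2**(1/3)*uppergamma(7/3, 1/2)
F(11/4) = -4*2**(3/4)*uppergamma(11/4, 3/4) - uppergamma(11/4, 1) + 2**(3/4)/52 + uppergamma(11/4, 1/2) + 4*2**(3/4)*uppergamma(11/4, 1/2)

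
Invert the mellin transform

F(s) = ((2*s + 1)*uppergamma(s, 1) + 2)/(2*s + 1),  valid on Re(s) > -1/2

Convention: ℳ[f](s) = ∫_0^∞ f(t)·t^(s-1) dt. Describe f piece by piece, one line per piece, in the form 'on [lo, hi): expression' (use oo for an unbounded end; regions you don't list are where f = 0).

on [0, 1): sqrt(t)
on [1, oo): exp(-t)

slice at 1, transform all 2 pieces, and sum them
on [0, 1): add ∫ sqrt(t)·t^(s-1) dt
the [1, ∞) slice contributes ∫ exp(-t)·t^(s-1) dt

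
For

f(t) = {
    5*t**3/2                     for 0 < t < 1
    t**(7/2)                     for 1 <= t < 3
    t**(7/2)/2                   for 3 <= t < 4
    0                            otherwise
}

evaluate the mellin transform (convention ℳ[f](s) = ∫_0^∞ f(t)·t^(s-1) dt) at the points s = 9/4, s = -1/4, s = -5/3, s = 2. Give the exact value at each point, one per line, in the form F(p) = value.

F(9/4) = 146/483 + 486*3**(3/4)/23 + 4096*sqrt(2)/23
F(-1/4) = 86/143 + 54*3**(1/4)/13 + 128*sqrt(2)/13
F(-5/3) = 117/88 + 9*3**(5/6)/11 + 24*2**(2/3)/11
F(2) = 243*sqrt(3)/11 + 373/2

slice at 1, 3, transform all 3 pieces, and sum them
between 0 and 1 the integrand is 5*t**3/2·t^(s-1)
on [1, 3): add ∫ t**(7/2)·t^(s-1) dt
piece [3, 4): integrate t**(7/2)/2 against the kernel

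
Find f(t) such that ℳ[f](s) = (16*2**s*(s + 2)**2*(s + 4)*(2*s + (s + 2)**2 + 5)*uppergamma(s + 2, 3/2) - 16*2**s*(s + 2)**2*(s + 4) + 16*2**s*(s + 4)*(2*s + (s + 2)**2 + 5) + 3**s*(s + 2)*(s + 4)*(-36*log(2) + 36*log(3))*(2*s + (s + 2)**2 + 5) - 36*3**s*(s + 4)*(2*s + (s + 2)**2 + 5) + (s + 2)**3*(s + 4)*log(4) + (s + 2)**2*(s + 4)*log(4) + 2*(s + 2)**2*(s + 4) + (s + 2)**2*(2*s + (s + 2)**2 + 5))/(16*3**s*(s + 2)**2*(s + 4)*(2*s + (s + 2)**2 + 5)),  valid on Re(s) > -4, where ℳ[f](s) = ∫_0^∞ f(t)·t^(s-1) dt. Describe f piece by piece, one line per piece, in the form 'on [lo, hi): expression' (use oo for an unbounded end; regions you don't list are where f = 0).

peel off the common scale on t: t**4 on [0, 1/2); t**3*log(t) on [1/2, 1); t**2*log(t) on [1, 3/2); …
the shared t-power comes off first: t**2 on [0, 1/2); t*log(t) on [1/2, 1); log(t) on [1, 3/2); …
the 4 pieces separated at 1/3, 2/3, 1 each add one integral
on [0, 1/3) integrate f = 81*t**4/16 against the kernel
[1/3, 2/3) adds the kernel integral of 27*t**3*log(3*t/2)/8
between 2/3 and 1 the integrand is 9*t**2*log(3*t/2)/4·t^(s-1)
∫ over [1, ∞) of 9*t**2*exp(-3*t/2)/4·t^(s-1) joins the sum

on [0, 1/3): 81*t**4/16
on [1/3, 2/3): 27*t**3*log(3*t/2)/8
on [2/3, 1): 9*t**2*log(3*t/2)/4
on [1, oo): 9*t**2*exp(-3*t/2)/4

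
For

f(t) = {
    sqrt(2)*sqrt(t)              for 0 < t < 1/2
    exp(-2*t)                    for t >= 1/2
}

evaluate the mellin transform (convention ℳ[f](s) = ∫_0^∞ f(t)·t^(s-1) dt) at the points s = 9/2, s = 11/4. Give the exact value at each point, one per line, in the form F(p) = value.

undo the common scale on t: sqrt(t) on [0, 1); exp(-t) on [1, ∞)
decompose at 1/2; ℳ[f](s) sums the 2 pieces' integrals
for t in [0, 1/2): the term is ∫ sqrt(2)*sqrt(t)·t^(s-1)
[1/2, ∞) adds the kernel integral of exp(-2*t)

F(9/2) = sqrt(2)*(E*(16 + 525*sqrt(pi)*erfc(1)) + 2110)*exp(-1)/2560
F(11/4) = 2**(1/4)*(4 + 13*uppergamma(11/4, 1))/104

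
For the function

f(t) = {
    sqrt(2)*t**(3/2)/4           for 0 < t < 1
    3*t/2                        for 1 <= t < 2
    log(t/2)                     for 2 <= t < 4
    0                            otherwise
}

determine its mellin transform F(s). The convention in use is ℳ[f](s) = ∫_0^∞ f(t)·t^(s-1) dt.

(2**(2*s)*s*(s + 1)*(2*s + 3)*log(4) - 2*2**(2*s)*(s + 1)*(2*s + 3) + 6*2**s*s**2*(2*s + 3) + 2*2**s*(s + 1)*(2*s + 3) + sqrt(2)*s**2*(s + 1) - 3*s**2*(2*s + 3))/(2*s**2*(s + 1)*(2*s + 3))
  Re(s) > -3/2

strip the common scale on t: t**(3/2) on [0, 1/2); 3*t on [1/2, 1); log(t) on [1, 2)
decompose at 1, 2; ℳ[f](s) sums the 3 pieces' integrals
∫ over [0, 1) of sqrt(2)*t**(3/2)/4·t^(s-1) joins the sum
∫ over [1, 2) of 3*t/2·t^(s-1) joins the sum
on [2, 4) integrate f = log(t/2) against the kernel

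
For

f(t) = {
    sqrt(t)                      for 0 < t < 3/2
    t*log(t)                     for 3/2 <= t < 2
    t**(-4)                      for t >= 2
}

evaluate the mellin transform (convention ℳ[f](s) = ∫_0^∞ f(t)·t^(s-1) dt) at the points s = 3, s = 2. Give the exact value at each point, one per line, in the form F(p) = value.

F(3) = -81*log(3)/64 - 47/256 + 27*sqrt(6)/56 + 337*log(2)/64
F(2) = -9*log(3)/8 - 7/18 + 9*sqrt(6)/20 + 91*log(2)/24

integrate the 3 segments split at 3/2, 2, then add the results
∫ sqrt(t)·t^(s-1) over [0, 3/2)
on [3/2, 2): add ∫ t*log(t)·t^(s-1) dt
segment [2, ∞) carries t**(-4); integrate it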